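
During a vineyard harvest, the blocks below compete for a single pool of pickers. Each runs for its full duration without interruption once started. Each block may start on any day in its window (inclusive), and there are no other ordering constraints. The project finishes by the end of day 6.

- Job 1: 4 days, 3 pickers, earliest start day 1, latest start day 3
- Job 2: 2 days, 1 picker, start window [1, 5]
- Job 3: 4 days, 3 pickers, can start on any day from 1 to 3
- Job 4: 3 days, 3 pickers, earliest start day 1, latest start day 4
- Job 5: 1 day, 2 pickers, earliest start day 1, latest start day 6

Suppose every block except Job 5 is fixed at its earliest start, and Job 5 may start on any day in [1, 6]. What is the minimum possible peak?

Job 5@1: d1:12  d2:10  d3:9  d4:6  d5:0  d6:0 → peak 12
Job 5@2: d1:10  d2:12  d3:9  d4:6  d5:0  d6:0 → peak 12
Job 5@3: d1:10  d2:10  d3:11  d4:6  d5:0  d6:0 → peak 11
Job 5@4: d1:10  d2:10  d3:9  d4:8  d5:0  d6:0 → peak 10
Job 5@5: d1:10  d2:10  d3:9  d4:6  d5:2  d6:0 → peak 10
Job 5@6: d1:10  d2:10  d3:9  d4:6  d5:0  d6:2 → peak 10
Best is Job 5@4, peak 10.

10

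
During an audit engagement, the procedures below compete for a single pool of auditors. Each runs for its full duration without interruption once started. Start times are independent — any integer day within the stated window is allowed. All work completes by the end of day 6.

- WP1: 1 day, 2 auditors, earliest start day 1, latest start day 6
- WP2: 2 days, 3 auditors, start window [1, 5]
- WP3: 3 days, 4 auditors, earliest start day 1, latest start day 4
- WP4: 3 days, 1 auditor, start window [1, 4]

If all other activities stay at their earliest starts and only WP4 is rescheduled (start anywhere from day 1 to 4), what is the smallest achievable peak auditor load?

WP4@1: d1:10  d2:8  d3:5  d4:0  d5:0  d6:0 → peak 10
WP4@2: d1:9  d2:8  d3:5  d4:1  d5:0  d6:0 → peak 9
WP4@3: d1:9  d2:7  d3:5  d4:1  d5:1  d6:0 → peak 9
WP4@4: d1:9  d2:7  d3:4  d4:1  d5:1  d6:1 → peak 9
Best is WP4@2, peak 9.

9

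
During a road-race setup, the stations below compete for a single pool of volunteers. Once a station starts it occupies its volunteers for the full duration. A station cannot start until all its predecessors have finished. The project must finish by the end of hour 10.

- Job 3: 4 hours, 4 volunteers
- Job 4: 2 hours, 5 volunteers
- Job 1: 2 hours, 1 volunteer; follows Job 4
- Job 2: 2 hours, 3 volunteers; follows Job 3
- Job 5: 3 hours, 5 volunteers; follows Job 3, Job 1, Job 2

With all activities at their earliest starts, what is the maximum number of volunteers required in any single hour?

Early-start schedule: Job 3@1, Job 4@1, Job 1@3, Job 2@5, Job 5@7.
Load per hour: hour 1: 9, hour 2: 9, hour 3: 5, hour 4: 5, hour 5: 3, hour 6: 3, hour 7: 5, hour 8: 5, hour 9: 5, hour 10: 0.
Peak is 9.

9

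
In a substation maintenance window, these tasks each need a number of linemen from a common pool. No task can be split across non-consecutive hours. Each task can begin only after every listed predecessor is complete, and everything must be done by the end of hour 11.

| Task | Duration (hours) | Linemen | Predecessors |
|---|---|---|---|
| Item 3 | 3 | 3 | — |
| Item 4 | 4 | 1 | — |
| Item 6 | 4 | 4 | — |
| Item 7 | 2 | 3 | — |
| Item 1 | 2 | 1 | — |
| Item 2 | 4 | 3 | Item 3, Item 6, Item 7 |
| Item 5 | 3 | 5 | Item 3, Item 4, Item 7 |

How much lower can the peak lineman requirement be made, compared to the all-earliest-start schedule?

4

Early-start peak: h1:12  h2:12  h3:8  h4:5  h5:8  h6:8  h7:8  h8:3  h9:0  h10:0  h11:0 ⇒ 12.
Leveled (Item 3@1, Item 4@1, Item 6@1, Item 7@4, Item 1@5, Item 2@6, Item 5@7): h1:8  h2:8  h3:8  h4:8  h5:4  h6:4  h7:8  h8:8  h9:8  h10:0  h11:0 ⇒ 8.
Reduction 12 − 8 = 4.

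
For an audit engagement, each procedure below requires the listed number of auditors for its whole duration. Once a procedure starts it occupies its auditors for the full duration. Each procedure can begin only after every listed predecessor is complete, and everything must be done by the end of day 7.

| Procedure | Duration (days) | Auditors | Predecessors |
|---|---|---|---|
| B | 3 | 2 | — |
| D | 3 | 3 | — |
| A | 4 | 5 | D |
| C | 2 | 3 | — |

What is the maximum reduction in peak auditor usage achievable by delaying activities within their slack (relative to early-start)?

1

Early-start peak: d1:8  d2:8  d3:5  d4:5  d5:5  d6:5  d7:5 ⇒ 8.
Leveled (B@3, D@1, A@4, C@1): d1:6  d2:6  d3:5  d4:7  d5:7  d6:5  d7:5 ⇒ 7.
Reduction 8 − 7 = 1.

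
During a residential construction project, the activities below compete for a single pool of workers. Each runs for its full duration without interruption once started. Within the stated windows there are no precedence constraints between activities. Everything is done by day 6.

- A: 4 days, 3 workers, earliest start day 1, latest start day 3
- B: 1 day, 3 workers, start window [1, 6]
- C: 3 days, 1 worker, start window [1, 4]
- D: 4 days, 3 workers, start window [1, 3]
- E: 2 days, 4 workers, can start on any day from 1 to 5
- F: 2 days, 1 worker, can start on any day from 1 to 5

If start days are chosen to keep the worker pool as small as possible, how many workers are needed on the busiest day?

7

Early-start (A@1, B@1, C@1, D@1, E@1, F@1) gives peak 15: d1:15  d2:12  d3:7  d4:6  d5:0  d6:0.
Shift C→2, D→3, E→5.
Schedule A@1, B@1, C@2, D@3, E@5, F@1: d1:7  d2:5  d3:7  d4:7  d5:7  d6:7 — peak 7.
Total worker-days = 40 over 6 days ⇒ peak ≥ ⌈40/6⌉ = 7, so 7 is optimal.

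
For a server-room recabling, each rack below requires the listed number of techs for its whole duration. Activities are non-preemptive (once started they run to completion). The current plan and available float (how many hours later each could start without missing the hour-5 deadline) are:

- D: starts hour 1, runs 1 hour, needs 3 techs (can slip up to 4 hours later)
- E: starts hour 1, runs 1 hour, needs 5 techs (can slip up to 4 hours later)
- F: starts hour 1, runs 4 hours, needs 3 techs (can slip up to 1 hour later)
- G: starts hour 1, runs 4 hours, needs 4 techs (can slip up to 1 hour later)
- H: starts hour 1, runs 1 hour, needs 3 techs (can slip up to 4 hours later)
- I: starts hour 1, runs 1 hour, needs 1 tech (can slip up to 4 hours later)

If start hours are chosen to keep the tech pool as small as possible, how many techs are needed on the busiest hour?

Early-start (D@1, E@1, F@1, G@1, H@1, I@1) gives peak 19: h1:19  h2:7  h3:7  h4:7  h5:0.
Shift E→5, G→2, I→2.
Schedule D@1, E@5, F@1, G@2, H@1, I@2: h1:9  h2:8  h3:7  h4:7  h5:9 — peak 9.

9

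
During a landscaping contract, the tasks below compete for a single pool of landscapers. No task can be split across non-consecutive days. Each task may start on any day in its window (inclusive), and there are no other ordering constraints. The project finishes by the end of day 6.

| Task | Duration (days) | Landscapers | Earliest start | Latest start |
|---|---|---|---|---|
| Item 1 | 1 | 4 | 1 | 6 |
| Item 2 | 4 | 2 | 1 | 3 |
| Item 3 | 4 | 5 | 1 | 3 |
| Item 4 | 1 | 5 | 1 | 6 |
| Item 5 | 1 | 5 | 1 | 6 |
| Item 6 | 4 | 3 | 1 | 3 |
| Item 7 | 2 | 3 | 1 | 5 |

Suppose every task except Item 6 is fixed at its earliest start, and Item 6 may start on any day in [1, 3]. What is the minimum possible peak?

Item 6@1: d1:27  d2:13  d3:10  d4:10  d5:0  d6:0 → peak 27
Item 6@2: d1:24  d2:13  d3:10  d4:10  d5:3  d6:0 → peak 24
Item 6@3: d1:24  d2:10  d3:10  d4:10  d5:3  d6:3 → peak 24
Best is Item 6@2, peak 24.

24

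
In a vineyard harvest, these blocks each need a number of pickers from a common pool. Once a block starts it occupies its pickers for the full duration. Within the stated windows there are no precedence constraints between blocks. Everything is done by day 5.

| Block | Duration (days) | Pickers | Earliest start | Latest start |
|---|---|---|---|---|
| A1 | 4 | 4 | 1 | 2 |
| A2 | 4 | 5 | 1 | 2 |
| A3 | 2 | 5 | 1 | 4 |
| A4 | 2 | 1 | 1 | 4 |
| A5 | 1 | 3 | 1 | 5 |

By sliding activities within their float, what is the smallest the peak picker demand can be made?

14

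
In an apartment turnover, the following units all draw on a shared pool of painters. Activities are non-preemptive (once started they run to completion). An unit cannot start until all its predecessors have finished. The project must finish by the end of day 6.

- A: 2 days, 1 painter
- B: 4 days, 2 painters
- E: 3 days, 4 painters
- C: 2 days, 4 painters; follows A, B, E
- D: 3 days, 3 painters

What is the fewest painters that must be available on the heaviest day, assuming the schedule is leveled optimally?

7

Early-start (A@1, B@1, E@1, C@5, D@1) gives peak 10: d1:10  d2:10  d3:9  d4:2  d5:4  d6:4.
Shift D→4.
Schedule A@1, B@1, E@1, C@5, D@4: d1:7  d2:7  d3:6  d4:5  d5:7  d6:7 — peak 7.
Total painter-days = 39 over 6 days ⇒ peak ≥ ⌈39/6⌉ = 7, so 7 is optimal.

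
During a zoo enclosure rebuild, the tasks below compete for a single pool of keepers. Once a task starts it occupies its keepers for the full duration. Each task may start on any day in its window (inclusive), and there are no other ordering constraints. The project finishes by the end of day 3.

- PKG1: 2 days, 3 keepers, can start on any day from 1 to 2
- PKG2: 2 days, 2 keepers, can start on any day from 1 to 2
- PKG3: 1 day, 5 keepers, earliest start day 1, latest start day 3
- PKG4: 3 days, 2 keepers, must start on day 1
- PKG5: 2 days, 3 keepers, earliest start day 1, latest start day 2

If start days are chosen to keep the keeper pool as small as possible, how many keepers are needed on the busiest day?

10

Early-start (PKG1@1, PKG2@1, PKG3@1, PKG4@1, PKG5@1) gives peak 15: d1:15  d2:10  d3:2.
Shift PKG3→3.
Schedule PKG1@1, PKG2@1, PKG3@3, PKG4@1, PKG5@1: d1:10  d2:10  d3:7 — peak 10.
No arrangement of the 24 feasible schedules does better.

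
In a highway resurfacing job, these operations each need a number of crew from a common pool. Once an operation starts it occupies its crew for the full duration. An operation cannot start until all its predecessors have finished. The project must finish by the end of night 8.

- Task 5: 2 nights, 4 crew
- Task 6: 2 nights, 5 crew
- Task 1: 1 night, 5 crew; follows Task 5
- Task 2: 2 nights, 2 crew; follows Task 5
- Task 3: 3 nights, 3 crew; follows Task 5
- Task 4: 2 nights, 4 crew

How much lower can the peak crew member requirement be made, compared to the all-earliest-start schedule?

Early-start peak: n1:13  n2:13  n3:10  n4:5  n5:3  n6:0  n7:0  n8:0 ⇒ 13.
Leveled (Task 5@1, Task 6@3, Task 1@5, Task 2@3, Task 3@6, Task 4@6): n1:4  n2:4  n3:7  n4:7  n5:5  n6:7  n7:7  n8:3 ⇒ 7.
Reduction 13 − 7 = 6.

6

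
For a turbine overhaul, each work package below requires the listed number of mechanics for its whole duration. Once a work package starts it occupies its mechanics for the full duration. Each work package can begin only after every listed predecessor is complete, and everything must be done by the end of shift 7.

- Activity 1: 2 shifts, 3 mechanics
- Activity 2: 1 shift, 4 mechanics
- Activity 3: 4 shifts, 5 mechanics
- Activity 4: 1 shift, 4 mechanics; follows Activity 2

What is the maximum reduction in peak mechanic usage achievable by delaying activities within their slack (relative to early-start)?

5

Early-start peak: s1:12  s2:12  s3:5  s4:5  s5:0  s6:0  s7:0 ⇒ 12.
Leveled (Activity 1@1, Activity 2@1, Activity 3@3, Activity 4@2): s1:7  s2:7  s3:5  s4:5  s5:5  s6:5  s7:0 ⇒ 7.
Reduction 12 − 7 = 5.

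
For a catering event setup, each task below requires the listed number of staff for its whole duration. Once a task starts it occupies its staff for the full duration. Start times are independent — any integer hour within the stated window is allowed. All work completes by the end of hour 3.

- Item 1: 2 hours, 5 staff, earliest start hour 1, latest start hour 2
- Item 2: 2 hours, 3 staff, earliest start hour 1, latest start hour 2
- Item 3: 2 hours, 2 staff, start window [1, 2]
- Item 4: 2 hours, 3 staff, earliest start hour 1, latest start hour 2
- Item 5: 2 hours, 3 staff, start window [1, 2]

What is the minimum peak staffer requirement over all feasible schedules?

Schedule Item 1@1, Item 2@1, Item 3@1, Item 4@1, Item 5@1: h1:16  h2:16  h3:0 — peak 16.

16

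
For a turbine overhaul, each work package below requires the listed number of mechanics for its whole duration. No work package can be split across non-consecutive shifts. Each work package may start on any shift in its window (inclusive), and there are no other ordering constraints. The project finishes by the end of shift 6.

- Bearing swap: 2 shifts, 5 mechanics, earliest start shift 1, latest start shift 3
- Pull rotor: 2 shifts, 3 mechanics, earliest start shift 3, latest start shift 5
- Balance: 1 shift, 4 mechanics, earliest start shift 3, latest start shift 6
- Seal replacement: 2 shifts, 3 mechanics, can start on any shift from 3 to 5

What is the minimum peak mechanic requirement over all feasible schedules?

6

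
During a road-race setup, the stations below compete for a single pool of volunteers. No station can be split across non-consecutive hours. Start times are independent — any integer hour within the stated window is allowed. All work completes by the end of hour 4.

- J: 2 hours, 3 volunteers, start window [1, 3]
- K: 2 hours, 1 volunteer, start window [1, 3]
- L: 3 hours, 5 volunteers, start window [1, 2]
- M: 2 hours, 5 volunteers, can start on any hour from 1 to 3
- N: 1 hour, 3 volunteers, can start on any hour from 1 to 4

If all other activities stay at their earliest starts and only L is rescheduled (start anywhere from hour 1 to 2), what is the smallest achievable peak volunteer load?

14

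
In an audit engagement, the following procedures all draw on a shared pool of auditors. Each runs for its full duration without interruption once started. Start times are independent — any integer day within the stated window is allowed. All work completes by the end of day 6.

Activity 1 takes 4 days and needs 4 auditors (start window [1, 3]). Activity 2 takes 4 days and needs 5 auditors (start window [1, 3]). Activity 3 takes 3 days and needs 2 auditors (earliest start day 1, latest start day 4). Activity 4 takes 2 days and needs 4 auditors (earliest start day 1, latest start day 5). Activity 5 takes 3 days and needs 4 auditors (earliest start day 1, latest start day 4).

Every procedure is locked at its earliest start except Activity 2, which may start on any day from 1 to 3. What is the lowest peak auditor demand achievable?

Activity 2@1: d1:19  d2:19  d3:15  d4:9  d5:0  d6:0 → peak 19
Activity 2@2: d1:14  d2:19  d3:15  d4:9  d5:5  d6:0 → peak 19
Activity 2@3: d1:14  d2:14  d3:15  d4:9  d5:5  d6:5 → peak 15
Best is Activity 2@3, peak 15.

15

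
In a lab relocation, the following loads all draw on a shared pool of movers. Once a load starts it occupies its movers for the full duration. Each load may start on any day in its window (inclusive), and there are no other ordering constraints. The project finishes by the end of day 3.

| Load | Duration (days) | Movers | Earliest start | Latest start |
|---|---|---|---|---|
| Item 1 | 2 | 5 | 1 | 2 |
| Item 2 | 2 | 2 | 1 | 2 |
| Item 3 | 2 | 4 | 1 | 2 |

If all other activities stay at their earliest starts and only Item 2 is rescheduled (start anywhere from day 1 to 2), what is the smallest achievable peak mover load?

Item 2@1: d1:11  d2:11  d3:0 → peak 11
Item 2@2: d1:9  d2:11  d3:2 → peak 11
Best is Item 2@1, peak 11.

11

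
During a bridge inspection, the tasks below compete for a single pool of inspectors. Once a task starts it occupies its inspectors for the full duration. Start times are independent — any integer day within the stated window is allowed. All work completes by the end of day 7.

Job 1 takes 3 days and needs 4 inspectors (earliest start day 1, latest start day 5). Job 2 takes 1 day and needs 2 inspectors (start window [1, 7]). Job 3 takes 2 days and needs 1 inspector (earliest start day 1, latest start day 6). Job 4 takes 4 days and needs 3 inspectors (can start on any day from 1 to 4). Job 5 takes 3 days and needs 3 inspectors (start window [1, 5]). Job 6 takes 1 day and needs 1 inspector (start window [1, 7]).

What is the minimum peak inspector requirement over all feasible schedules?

6

Early-start (Job 1@1, Job 2@1, Job 3@1, Job 4@1, Job 5@1, Job 6@1) gives peak 14: d1:14  d2:11  d3:10  d4:3  d5:0  d6:0  d7:0.
Shift Job 3→2, Job 4→4, Job 5→4, Job 6→2.
Schedule Job 1@1, Job 2@1, Job 3@2, Job 4@4, Job 5@4, Job 6@2: d1:6  d2:6  d3:5  d4:6  d5:6  d6:6  d7:3 — peak 6.
Total inspector-days = 38 over 7 days ⇒ peak ≥ ⌈38/7⌉ = 6, so 6 is optimal.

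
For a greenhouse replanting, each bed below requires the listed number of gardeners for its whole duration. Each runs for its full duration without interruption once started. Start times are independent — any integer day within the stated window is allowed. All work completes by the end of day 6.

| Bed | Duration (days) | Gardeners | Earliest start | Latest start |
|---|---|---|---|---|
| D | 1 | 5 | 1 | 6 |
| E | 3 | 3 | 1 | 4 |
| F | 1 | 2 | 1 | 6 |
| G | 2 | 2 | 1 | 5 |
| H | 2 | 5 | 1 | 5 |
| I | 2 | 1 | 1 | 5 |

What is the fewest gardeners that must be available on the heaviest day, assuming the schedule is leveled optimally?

Early-start (D@1, E@1, F@1, G@1, H@1, I@1) gives peak 18: d1:18  d2:11  d3:3  d4:0  d5:0  d6:0.
Shift E→2, F→2, G→3, H→5.
Schedule D@1, E@2, F@2, G@3, H@5, I@1: d1:6  d2:6  d3:5  d4:5  d5:5  d6:5 — peak 6.
Total gardener-days = 32 over 6 days ⇒ peak ≥ ⌈32/6⌉ = 6, so 6 is optimal.

6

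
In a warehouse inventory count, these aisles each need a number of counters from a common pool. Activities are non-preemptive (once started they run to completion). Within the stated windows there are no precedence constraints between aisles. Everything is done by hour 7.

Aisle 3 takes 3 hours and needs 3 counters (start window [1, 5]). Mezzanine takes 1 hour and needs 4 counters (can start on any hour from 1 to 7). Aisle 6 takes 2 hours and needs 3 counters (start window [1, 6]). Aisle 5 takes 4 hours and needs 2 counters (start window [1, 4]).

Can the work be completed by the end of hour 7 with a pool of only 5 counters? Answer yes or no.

Schedule Aisle 3@1, Mezzanine@5, Aisle 6@6, Aisle 5@1: h1:5  h2:5  h3:5  h4:2  h5:4  h6:3  h7:3 — peak 5 ≤ 5.

yes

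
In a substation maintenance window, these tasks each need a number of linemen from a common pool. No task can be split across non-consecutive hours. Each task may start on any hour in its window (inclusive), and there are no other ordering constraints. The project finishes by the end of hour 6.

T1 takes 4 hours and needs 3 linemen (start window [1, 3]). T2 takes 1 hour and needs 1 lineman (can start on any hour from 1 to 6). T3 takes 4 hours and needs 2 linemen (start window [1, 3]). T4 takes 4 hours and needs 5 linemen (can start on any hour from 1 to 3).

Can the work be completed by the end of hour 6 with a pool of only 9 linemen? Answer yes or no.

The minimum achievable peak is 10; 9 < 10, so no feasible schedule stays within the cap.

no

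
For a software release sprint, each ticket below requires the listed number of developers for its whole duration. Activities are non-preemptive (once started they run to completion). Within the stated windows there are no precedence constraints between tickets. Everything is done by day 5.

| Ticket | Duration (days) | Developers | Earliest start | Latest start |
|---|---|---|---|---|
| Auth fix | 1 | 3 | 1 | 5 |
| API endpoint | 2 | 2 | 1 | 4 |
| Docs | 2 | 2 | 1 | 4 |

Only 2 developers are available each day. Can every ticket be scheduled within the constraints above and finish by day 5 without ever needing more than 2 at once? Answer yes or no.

Total developer-days = 11; over 5 days the average is 11/5 > 2, so some day must exceed 2.

no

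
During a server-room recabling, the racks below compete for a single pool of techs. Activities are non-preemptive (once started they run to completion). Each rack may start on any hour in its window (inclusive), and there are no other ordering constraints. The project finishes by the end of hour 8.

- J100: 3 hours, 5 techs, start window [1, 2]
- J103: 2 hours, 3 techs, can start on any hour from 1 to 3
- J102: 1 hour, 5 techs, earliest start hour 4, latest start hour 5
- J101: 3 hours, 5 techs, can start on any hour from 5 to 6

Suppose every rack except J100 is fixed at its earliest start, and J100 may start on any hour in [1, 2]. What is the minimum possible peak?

8

J100@1: h1:8  h2:8  h3:5  h4:5  h5:5  h6:5  h7:5  h8:0 → peak 8
J100@2: h1:3  h2:8  h3:5  h4:10  h5:5  h6:5  h7:5  h8:0 → peak 10
Best is J100@1, peak 8.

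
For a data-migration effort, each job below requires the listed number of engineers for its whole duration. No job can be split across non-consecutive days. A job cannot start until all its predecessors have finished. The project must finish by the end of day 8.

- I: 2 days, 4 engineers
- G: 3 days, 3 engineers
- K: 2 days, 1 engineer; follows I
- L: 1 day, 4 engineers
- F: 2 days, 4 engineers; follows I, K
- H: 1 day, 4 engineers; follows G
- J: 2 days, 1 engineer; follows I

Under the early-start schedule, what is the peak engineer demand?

Early-start schedule: I@1, G@1, K@3, L@1, F@5, H@4, J@3.
Load per day: day 1: 11, day 2: 7, day 3: 5, day 4: 6, day 5: 4, day 6: 4, day 7: 0, day 8: 0.
Peak is 11.

11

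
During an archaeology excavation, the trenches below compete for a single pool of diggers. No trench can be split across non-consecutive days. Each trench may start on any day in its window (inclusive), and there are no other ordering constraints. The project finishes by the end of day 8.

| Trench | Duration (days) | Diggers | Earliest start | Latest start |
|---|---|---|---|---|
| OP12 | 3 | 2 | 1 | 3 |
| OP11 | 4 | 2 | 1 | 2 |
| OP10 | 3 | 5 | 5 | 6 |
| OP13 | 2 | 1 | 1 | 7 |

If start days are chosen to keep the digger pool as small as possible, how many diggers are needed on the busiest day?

5

Schedule OP12@1, OP11@1, OP10@5, OP13@1: d1:5  d2:5  d3:4  d4:2  d5:5  d6:5  d7:5  d8:0 — peak 5.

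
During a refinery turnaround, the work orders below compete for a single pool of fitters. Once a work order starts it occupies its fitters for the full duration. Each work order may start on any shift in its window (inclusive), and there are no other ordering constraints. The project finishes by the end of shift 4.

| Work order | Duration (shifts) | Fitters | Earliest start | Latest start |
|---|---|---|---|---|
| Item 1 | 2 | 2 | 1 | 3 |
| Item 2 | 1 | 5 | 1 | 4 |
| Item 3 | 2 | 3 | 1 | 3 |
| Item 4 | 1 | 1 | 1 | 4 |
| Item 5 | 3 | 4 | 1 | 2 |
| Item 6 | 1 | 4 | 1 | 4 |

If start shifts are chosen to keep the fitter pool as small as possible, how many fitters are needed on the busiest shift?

9

Early-start (Item 1@1, Item 2@1, Item 3@1, Item 4@1, Item 5@1, Item 6@1) gives peak 19: s1:19  s2:9  s3:4  s4:0.
Shift Item 3→2, Item 5→2, Item 6→4.
Schedule Item 1@1, Item 2@1, Item 3@2, Item 4@1, Item 5@2, Item 6@4: s1:8  s2:9  s3:7  s4:8 — peak 9.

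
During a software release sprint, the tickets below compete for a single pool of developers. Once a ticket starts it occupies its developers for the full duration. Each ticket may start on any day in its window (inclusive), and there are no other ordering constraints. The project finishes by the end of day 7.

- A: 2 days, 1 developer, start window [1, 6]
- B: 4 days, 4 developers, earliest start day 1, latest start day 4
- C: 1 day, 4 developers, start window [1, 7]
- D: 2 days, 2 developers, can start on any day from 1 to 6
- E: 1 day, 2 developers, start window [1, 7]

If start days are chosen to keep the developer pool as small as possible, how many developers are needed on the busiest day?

5

Early-start (A@1, B@1, C@1, D@1, E@1) gives peak 13: d1:13  d2:7  d3:4  d4:4  d5:0  d6:0  d7:0.
Shift C→5, D→6, E→6.
Schedule A@1, B@1, C@5, D@6, E@6: d1:5  d2:5  d3:4  d4:4  d5:4  d6:4  d7:2 — peak 5.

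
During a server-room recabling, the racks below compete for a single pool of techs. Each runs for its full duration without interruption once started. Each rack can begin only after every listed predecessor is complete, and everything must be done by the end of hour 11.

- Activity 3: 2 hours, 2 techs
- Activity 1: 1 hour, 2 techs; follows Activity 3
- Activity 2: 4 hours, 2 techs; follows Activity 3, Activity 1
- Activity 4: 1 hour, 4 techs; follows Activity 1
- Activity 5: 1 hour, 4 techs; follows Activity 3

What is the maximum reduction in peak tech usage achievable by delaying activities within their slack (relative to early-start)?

Early-start peak: h1:2  h2:2  h3:6  h4:6  h5:2  h6:2  h7:2  h8:0  h9:0  h10:0  h11:0 ⇒ 6.
Leveled (Activity 3@1, Activity 1@3, Activity 2@4, Activity 4@8, Activity 5@9): h1:2  h2:2  h3:2  h4:2  h5:2  h6:2  h7:2  h8:4  h9:4  h10:0  h11:0 ⇒ 4.
Reduction 6 − 4 = 2.

2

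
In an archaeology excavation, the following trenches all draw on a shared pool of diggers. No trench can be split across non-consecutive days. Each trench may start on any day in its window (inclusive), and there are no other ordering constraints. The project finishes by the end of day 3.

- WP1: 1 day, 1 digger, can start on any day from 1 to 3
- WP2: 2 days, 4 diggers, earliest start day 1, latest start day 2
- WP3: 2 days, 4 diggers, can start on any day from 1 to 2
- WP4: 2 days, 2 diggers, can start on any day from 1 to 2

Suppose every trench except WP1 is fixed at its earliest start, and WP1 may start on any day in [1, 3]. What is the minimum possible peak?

WP1@1: d1:11  d2:10  d3:0 → peak 11
WP1@2: d1:10  d2:11  d3:0 → peak 11
WP1@3: d1:10  d2:10  d3:1 → peak 10
Best is WP1@3, peak 10.

10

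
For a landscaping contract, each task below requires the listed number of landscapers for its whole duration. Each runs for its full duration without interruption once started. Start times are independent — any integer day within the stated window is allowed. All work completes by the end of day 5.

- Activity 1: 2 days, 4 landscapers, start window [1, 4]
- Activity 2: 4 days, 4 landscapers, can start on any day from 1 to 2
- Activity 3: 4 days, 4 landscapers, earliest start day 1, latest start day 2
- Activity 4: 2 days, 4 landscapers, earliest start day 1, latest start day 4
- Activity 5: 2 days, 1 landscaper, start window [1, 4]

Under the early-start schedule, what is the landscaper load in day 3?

8

At early start, day 3 has: Activity 2, Activity 3.
Demand: 4 + 4 = 8.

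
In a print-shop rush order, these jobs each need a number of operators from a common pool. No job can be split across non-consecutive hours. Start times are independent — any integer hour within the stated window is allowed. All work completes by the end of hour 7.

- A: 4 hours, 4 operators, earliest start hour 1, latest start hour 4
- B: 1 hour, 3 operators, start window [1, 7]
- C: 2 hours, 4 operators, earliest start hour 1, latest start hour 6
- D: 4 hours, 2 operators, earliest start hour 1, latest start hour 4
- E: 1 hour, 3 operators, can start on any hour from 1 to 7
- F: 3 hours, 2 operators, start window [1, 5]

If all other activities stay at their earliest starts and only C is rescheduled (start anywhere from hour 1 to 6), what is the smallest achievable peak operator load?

14

C@1: h1:18  h2:12  h3:8  h4:6  h5:0  h6:0  h7:0 → peak 18
C@2: h1:14  h2:12  h3:12  h4:6  h5:0  h6:0  h7:0 → peak 14
C@3: h1:14  h2:8  h3:12  h4:10  h5:0  h6:0  h7:0 → peak 14
C@4: h1:14  h2:8  h3:8  h4:10  h5:4  h6:0  h7:0 → peak 14
C@5: h1:14  h2:8  h3:8  h4:6  h5:4  h6:4  h7:0 → peak 14
C@6: h1:14  h2:8  h3:8  h4:6  h5:0  h6:4  h7:4 → peak 14
Best is C@2, peak 14.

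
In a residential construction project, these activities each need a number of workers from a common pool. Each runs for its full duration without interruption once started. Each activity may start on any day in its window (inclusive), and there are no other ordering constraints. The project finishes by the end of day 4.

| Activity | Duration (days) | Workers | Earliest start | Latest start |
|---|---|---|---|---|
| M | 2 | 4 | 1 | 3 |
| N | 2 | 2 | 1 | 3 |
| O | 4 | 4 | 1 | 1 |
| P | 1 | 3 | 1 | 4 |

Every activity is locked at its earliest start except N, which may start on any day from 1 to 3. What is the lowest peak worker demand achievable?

11

N@1: d1:13  d2:10  d3:4  d4:4 → peak 13
N@2: d1:11  d2:10  d3:6  d4:4 → peak 11
N@3: d1:11  d2:8  d3:6  d4:6 → peak 11
Best is N@2, peak 11.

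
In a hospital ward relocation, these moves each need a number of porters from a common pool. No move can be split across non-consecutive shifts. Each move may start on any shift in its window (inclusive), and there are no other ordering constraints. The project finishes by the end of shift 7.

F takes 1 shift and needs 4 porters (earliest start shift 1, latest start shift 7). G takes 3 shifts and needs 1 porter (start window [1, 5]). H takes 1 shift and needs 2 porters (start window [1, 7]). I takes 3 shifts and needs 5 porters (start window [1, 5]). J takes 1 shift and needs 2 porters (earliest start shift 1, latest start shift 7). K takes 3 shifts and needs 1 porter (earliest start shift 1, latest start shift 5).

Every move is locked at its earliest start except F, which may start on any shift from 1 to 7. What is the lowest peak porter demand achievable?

F@1: s1:15  s2:7  s3:7  s4:0  s5:0  s6:0  s7:0 → peak 15
F@2: s1:11  s2:11  s3:7  s4:0  s5:0  s6:0  s7:0 → peak 11
F@3: s1:11  s2:7  s3:11  s4:0  s5:0  s6:0  s7:0 → peak 11
F@4: s1:11  s2:7  s3:7  s4:4  s5:0  s6:0  s7:0 → peak 11
F@5: s1:11  s2:7  s3:7  s4:0  s5:4  s6:0  s7:0 → peak 11
F@6: s1:11  s2:7  s3:7  s4:0  s5:0  s6:4  s7:0 → peak 11
F@7: s1:11  s2:7  s3:7  s4:0  s5:0  s6:0  s7:4 → peak 11
Best is F@2, peak 11.

11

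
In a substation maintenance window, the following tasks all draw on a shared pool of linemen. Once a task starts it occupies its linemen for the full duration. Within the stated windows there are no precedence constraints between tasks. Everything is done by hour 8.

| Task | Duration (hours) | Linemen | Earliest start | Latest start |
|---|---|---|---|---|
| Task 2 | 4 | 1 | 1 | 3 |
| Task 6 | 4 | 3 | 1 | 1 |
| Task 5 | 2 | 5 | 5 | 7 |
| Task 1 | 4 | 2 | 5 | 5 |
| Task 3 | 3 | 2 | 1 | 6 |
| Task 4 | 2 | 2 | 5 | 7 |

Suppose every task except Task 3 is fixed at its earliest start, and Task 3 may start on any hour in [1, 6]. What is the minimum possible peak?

9

Task 3@1: h1:6  h2:6  h3:6  h4:4  h5:9  h6:9  h7:2  h8:2 → peak 9
Task 3@2: h1:4  h2:6  h3:6  h4:6  h5:9  h6:9  h7:2  h8:2 → peak 9
Task 3@3: h1:4  h2:4  h3:6  h4:6  h5:11  h6:9  h7:2  h8:2 → peak 11
Task 3@4: h1:4  h2:4  h3:4  h4:6  h5:11  h6:11  h7:2  h8:2 → peak 11
Task 3@5: h1:4  h2:4  h3:4  h4:4  h5:11  h6:11  h7:4  h8:2 → peak 11
Task 3@6: h1:4  h2:4  h3:4  h4:4  h5:9  h6:11  h7:4  h8:4 → peak 11
Best is Task 3@1, peak 9.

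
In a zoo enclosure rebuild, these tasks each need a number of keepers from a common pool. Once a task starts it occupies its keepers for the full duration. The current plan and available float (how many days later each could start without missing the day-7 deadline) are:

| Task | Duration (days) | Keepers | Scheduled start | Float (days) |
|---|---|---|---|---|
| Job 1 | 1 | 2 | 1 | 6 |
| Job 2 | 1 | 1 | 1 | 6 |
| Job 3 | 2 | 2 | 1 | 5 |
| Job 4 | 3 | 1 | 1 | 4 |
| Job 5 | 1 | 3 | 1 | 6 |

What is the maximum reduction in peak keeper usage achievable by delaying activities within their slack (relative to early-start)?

Early-start peak: d1:9  d2:3  d3:1  d4:0  d5:0  d6:0  d7:0 ⇒ 9.
Leveled (Job 1@1, Job 2@1, Job 3@2, Job 4@2, Job 5@5): d1:3  d2:3  d3:3  d4:1  d5:3  d6:0  d7:0 ⇒ 3.
Reduction 9 − 3 = 6.

6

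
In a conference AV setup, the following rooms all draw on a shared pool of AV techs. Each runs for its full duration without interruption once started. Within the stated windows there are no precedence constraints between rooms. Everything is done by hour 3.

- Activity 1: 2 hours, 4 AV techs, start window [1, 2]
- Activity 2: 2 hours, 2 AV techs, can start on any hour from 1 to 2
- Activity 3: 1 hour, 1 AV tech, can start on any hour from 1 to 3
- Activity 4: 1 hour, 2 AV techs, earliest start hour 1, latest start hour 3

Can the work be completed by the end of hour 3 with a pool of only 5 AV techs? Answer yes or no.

no

The minimum achievable peak is 6; 5 < 6, so no feasible schedule stays within the cap.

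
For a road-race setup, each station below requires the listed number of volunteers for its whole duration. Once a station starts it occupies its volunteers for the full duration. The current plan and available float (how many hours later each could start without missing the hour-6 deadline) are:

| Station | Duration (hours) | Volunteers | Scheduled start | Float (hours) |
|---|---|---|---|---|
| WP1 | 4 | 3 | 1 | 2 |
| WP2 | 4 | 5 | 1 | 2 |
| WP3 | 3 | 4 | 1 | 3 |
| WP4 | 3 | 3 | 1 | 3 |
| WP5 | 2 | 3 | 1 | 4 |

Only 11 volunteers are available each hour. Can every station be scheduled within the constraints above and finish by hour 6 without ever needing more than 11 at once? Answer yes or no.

no

The minimum achievable peak is 12; 11 < 12, so no feasible schedule stays within the cap.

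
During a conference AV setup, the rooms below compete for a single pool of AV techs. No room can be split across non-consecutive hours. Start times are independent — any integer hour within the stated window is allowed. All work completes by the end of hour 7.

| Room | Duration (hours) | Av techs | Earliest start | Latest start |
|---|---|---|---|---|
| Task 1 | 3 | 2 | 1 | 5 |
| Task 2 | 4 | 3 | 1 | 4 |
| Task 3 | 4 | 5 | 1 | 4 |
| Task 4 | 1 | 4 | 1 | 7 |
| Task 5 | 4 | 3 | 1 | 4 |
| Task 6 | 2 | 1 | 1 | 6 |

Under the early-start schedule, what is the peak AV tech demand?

18

Early-start schedule: Task 1@1, Task 2@1, Task 3@1, Task 4@1, Task 5@1, Task 6@1.
Load per hour: hour 1: 18, hour 2: 14, hour 3: 13, hour 4: 11, hour 5: 0, hour 6: 0, hour 7: 0.
Peak is 18.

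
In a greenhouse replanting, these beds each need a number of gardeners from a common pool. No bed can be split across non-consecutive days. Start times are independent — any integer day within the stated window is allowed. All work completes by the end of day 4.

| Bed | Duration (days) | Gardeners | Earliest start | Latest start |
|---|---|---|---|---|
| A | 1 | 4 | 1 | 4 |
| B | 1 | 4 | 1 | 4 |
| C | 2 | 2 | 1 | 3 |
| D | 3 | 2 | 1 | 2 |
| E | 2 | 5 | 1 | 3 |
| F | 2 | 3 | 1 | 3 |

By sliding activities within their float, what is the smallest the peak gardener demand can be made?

Early-start (A@1, B@1, C@1, D@1, E@1, F@1) gives peak 20: d1:20  d2:12  d3:2  d4:0.
Shift B→2, C→3, E→3.
Schedule A@1, B@2, C@3, D@1, E@3, F@1: d1:9  d2:9  d3:9  d4:7 — peak 9.
Total gardener-days = 34 over 4 days ⇒ peak ≥ ⌈34/4⌉ = 9, so 9 is optimal.

9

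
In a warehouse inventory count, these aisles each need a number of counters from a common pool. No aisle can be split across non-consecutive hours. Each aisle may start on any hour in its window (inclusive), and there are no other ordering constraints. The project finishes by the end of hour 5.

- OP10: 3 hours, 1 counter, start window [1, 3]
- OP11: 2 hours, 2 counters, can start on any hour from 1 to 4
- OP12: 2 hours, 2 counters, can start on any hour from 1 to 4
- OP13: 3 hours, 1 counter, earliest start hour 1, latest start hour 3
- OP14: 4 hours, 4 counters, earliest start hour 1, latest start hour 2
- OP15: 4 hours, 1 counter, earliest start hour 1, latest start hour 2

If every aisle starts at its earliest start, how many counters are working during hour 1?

At early start, hour 1 has: OP10, OP11, OP12, OP13, OP14, OP15.
Demand: 1 + 2 + 2 + 1 + 4 + 1 = 11.

11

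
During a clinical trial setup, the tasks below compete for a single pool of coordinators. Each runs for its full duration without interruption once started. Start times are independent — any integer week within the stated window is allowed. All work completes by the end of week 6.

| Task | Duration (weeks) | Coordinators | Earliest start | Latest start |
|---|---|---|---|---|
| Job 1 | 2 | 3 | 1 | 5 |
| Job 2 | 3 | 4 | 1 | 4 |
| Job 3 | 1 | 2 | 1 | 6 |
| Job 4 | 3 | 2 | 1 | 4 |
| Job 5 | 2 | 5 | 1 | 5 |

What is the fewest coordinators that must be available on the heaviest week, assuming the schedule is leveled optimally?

7

Early-start (Job 1@1, Job 2@1, Job 3@1, Job 4@1, Job 5@1) gives peak 16: w1:16  w2:14  w3:6  w4:0  w5:0  w6:0.
Shift Job 3→3, Job 4→4, Job 5→4.
Schedule Job 1@1, Job 2@1, Job 3@3, Job 4@4, Job 5@4: w1:7  w2:7  w3:6  w4:7  w5:7  w6:2 — peak 7.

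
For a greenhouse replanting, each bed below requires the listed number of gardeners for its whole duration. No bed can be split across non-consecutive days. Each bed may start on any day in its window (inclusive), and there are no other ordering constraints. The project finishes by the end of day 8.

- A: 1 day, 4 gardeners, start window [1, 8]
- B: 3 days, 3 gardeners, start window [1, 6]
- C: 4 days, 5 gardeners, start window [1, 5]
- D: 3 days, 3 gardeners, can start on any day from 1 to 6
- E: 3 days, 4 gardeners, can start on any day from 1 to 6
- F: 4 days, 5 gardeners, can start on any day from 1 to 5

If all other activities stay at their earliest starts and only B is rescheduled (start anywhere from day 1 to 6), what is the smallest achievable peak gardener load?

21

B@1: d1:24  d2:20  d3:20  d4:10  d5:0  d6:0  d7:0  d8:0 → peak 24
B@2: d1:21  d2:20  d3:20  d4:13  d5:0  d6:0  d7:0  d8:0 → peak 21
B@3: d1:21  d2:17  d3:20  d4:13  d5:3  d6:0  d7:0  d8:0 → peak 21
B@4: d1:21  d2:17  d3:17  d4:13  d5:3  d6:3  d7:0  d8:0 → peak 21
B@5: d1:21  d2:17  d3:17  d4:10  d5:3  d6:3  d7:3  d8:0 → peak 21
B@6: d1:21  d2:17  d3:17  d4:10  d5:0  d6:3  d7:3  d8:3 → peak 21
Best is B@2, peak 21.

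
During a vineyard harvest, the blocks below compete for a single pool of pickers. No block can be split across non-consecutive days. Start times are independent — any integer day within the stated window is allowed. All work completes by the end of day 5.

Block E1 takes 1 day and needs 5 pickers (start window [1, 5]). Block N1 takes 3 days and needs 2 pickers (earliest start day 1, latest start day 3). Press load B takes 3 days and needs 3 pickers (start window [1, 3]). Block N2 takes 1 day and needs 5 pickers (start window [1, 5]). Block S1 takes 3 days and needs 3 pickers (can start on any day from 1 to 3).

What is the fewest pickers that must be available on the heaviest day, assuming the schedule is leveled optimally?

Early-start (Block E1@1, Block N1@1, Press load B@1, Block N2@1, Block S1@1) gives peak 18: d1:18  d2:8  d3:8  d4:0  d5:0.
Shift Press load B→2, Block N2→5, Block S1→2.
Schedule Block E1@1, Block N1@1, Press load B@2, Block N2@5, Block S1@2: d1:7  d2:8  d3:8  d4:6  d5:5 — peak 8.

8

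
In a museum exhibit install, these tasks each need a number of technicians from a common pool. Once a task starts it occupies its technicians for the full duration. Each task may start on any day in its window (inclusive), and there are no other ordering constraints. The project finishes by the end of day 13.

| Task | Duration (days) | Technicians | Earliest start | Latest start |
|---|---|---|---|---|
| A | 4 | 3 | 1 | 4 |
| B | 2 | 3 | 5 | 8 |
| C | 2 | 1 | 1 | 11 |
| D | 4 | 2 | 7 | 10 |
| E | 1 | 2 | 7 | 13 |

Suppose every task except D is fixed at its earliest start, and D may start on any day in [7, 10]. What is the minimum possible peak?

D@7: d1:4  d2:4  d3:3  d4:3  d5:3  d6:3  d7:4  d8:2  d9:2  d10:2  d11:0  d12:0  d13:0 → peak 4
D@8: d1:4  d2:4  d3:3  d4:3  d5:3  d6:3  d7:2  d8:2  d9:2  d10:2  d11:2  d12:0  d13:0 → peak 4
D@9: d1:4  d2:4  d3:3  d4:3  d5:3  d6:3  d7:2  d8:0  d9:2  d10:2  d11:2  d12:2  d13:0 → peak 4
D@10: d1:4  d2:4  d3:3  d4:3  d5:3  d6:3  d7:2  d8:0  d9:0  d10:2  d11:2  d12:2  d13:2 → peak 4
Best is D@7, peak 4.

4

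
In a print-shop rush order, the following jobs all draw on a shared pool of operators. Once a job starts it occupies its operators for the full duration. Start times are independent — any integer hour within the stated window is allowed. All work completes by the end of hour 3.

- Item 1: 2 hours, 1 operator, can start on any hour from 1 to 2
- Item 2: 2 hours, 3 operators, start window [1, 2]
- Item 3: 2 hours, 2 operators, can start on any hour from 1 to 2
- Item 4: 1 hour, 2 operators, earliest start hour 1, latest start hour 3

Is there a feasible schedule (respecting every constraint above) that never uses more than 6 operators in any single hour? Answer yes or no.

Schedule Item 1@1, Item 2@1, Item 3@1, Item 4@3: h1:6  h2:6  h3:2 — peak 6 ≤ 6.

yes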